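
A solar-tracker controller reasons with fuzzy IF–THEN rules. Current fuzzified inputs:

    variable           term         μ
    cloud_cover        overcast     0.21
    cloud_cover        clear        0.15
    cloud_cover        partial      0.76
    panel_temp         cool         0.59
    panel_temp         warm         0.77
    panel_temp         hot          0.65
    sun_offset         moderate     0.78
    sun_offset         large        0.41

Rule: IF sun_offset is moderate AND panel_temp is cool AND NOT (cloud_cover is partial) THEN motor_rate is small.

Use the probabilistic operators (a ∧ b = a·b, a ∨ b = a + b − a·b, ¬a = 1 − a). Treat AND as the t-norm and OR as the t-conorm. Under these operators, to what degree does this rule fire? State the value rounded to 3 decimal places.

0.110

firing strength: moderate=0.78, cool=0.59, ¬partial=1−0.76=0.24; AND[a·b] → w = 0.1104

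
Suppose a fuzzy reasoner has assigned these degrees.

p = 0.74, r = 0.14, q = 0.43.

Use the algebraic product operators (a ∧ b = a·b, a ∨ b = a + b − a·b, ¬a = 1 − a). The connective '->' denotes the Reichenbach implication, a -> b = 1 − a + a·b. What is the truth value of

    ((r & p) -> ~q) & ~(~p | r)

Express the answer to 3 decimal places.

0.608

r & p = a·b on (0.1400, 0.7400) = 0.1036
~q = 1 − 0.4300 = 0.5700
(r & p) -> ~q  [Reichenbach: 1 − a + a·b] with a=0.1036, b=0.5700 → 0.9555
~p = 1 − 0.7400 = 0.2600
~p | r = a + b − a·b on (0.2600, 0.1400) = 0.3636
~(~p | r) = 1 − 0.3636 = 0.6364
((r & p) -> ~q) & ~(~p | r) = a·b on (0.9555, 0.6364) = 0.6080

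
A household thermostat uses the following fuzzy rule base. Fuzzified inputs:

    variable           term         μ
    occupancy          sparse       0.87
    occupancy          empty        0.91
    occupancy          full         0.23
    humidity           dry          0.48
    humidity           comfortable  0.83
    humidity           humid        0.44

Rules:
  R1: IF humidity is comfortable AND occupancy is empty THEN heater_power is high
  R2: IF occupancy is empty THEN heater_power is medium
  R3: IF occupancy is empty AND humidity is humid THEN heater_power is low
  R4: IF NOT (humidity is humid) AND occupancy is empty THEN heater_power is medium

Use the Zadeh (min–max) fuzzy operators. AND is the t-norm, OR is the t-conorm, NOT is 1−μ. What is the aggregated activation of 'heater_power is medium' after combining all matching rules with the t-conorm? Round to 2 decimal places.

0.91

R1: comfortable=0.83, empty=0.91; AND[min(a, b)] → w = 0.83
R2: empty=0.91 → w = 0.91
R3: empty=0.91, humid=0.44; AND[min(a, b)] → w = 0.44
R4: ¬humid=1−0.44=0.56, empty=0.91; AND[min(a, b)] → w = 0.56
Rules with consequent 'medium': {R2, R4} → strengths 0.91, 0.56
Aggregate via t-conorm [max(a, b)]: 0.91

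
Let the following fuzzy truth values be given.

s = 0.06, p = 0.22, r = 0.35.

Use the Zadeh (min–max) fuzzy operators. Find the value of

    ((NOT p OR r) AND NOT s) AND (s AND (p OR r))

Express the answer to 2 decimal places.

0.06

NOT p = 1 − 0.22 = 0.78
NOT p OR r = max(a, b) on (0.78, 0.35) = 0.78
NOT s = 1 − 0.06 = 0.94
(NOT p OR r) AND NOT s = min(a, b) on (0.78, 0.94) = 0.78
p OR r = max(a, b) on (0.22, 0.35) = 0.35
s AND (p OR r) = min(a, b) on (0.06, 0.35) = 0.06
((NOT p OR r) AND NOT s) AND (s AND (p OR r)) = min(a, b) on (0.78, 0.06) = 0.06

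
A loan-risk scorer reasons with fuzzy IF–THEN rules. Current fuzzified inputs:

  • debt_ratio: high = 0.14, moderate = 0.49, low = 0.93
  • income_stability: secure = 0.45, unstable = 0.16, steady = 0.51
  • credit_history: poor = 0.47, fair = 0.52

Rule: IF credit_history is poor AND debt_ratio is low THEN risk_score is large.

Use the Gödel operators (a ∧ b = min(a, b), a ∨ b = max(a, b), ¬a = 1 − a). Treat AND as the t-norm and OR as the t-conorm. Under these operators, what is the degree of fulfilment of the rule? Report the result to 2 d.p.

0.47

firing strength: poor=0.47, low=0.93; AND[min(a, b)] → w = 0.47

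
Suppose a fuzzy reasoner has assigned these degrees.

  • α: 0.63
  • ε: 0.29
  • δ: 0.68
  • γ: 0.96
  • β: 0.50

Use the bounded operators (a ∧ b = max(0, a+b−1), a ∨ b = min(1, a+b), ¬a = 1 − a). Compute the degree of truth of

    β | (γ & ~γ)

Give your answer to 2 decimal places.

~γ = 1 − 0.96 = 0.04
γ & ~γ = max(0, a+b−1) on (0.96, 0.04) = 0.00
β | (γ & ~γ) = min(1, a+b) on (0.50, 0.00) = 0.50

0.50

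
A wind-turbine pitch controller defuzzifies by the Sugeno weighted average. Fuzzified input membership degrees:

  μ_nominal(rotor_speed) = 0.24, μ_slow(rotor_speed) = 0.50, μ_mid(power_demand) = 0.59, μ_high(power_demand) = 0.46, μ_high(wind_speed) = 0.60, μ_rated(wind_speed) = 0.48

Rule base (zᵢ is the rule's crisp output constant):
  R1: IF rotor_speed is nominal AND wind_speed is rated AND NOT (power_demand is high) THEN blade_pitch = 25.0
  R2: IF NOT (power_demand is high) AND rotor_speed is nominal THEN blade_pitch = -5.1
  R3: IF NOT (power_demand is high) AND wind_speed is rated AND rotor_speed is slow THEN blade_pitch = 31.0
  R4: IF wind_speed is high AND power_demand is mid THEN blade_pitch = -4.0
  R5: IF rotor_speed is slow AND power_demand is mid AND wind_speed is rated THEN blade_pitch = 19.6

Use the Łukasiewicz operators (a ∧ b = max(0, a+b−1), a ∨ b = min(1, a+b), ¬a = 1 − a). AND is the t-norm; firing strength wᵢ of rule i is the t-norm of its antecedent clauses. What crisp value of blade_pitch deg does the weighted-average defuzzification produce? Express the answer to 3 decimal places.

-4.000

R1 (z=25.0): nominal=0.24, rated=0.48, ¬high=1−0.46=0.54; AND[max(0, a+b−1)] → w = 0.00
R2 (z=-5.1): ¬high=1−0.46=0.54, nominal=0.24; AND[max(0, a+b−1)] → w = 0.00
R3 (z=31.0): ¬high=1−0.46=0.54, rated=0.48, slow=0.50; AND[max(0, a+b−1)] → w = 0.00
R4 (z=-4.0): high=0.60, mid=0.59; AND[max(0, a+b−1)] → w = 0.19
R5 (z=19.6): slow=0.50, mid=0.59, rated=0.48; AND[max(0, a+b−1)] → w = 0.00
Weighted average = (0.00·25.0 + 0.00·-5.1 + 0.00·31.0 + 0.19·-4.0 + 0.00·19.6) / (0.00 + 0.00 + 0.00 + 0.19 + 0.00)
  = -0.7600 / 0.1900 = -4.000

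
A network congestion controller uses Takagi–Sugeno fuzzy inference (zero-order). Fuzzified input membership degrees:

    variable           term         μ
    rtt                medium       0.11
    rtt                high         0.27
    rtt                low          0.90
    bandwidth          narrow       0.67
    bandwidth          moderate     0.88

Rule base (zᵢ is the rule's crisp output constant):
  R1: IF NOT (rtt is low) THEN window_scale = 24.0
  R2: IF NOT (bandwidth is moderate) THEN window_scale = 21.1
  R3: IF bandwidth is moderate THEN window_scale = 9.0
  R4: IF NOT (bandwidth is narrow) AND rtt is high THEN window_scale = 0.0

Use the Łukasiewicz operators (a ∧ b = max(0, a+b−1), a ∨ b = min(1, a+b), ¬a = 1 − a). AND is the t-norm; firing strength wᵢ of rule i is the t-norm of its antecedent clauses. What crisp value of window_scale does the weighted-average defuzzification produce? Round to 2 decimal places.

R1 (z=24.0): ¬low=1−0.90=0.10 → w = 0.10
R2 (z=21.1): ¬moderate=1−0.88=0.12 → w = 0.12
R3 (z=9.0): moderate=0.88 → w = 0.88
R4 (z=0.0): ¬narrow=1−0.67=0.33, high=0.27; AND[max(0, a+b−1)] → w = 0.00
Weighted average = (0.10·24.0 + 0.12·21.1 + 0.88·9.0 + 0.00·0.0) / (0.10 + 0.12 + 0.88 + 0.00)
  = 12.8520 / 1.1000 = 11.68

11.68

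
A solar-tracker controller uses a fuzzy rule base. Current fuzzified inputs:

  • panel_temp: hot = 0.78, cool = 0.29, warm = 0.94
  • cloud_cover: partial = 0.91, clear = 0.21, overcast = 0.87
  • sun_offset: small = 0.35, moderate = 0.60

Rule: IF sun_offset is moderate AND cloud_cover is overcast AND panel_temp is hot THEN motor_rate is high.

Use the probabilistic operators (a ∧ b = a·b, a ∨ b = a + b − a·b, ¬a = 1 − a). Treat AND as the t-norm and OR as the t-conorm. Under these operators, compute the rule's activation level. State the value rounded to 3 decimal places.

firing strength: moderate=0.60, overcast=0.87, hot=0.78; AND[a·b] → w = 0.4072

0.407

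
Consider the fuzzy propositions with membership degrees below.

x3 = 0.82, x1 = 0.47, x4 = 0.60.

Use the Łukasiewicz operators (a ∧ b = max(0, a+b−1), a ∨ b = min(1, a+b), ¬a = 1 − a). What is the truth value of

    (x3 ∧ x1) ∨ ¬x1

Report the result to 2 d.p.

x3 ∧ x1 = max(0, a+b−1) on (0.82, 0.47) = 0.29
¬x1 = 1 − 0.47 = 0.53
(x3 ∧ x1) ∨ ¬x1 = min(1, a+b) on (0.29, 0.53) = 0.82

0.82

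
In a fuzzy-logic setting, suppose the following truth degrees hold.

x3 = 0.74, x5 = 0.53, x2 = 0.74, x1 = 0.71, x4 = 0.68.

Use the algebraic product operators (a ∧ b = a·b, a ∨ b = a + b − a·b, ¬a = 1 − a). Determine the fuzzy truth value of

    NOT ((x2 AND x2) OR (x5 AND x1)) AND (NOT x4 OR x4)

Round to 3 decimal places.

0.221

x2 AND x2 = a·b on (0.7400, 0.7400) = 0.5476
x5 AND x1 = a·b on (0.5300, 0.7100) = 0.3763
(x2 AND x2) OR (x5 AND x1) = a + b − a·b on (0.5476, 0.3763) = 0.7178
NOT ((x2 AND x2) OR (x5 AND x1)) = 1 − 0.7178 = 0.2822
NOT x4 = 1 − 0.6800 = 0.3200
NOT x4 OR x4 = a + b − a·b on (0.3200, 0.6800) = 0.7824
NOT ((x2 AND x2) OR (x5 AND x1)) AND (NOT x4 OR x4) = a·b on (0.2822, 0.7824) = 0.2208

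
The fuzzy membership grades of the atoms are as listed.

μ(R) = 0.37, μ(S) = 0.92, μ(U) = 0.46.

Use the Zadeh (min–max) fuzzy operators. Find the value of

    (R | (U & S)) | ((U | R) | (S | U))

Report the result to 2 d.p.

U & S = min(a, b) on (0.46, 0.92) = 0.46
R | (U & S) = max(a, b) on (0.37, 0.46) = 0.46
U | R = max(a, b) on (0.46, 0.37) = 0.46
S | U = max(a, b) on (0.92, 0.46) = 0.92
(U | R) | (S | U) = max(a, b) on (0.46, 0.92) = 0.92
(R | (U & S)) | ((U | R) | (S | U)) = max(a, b) on (0.46, 0.92) = 0.92

0.92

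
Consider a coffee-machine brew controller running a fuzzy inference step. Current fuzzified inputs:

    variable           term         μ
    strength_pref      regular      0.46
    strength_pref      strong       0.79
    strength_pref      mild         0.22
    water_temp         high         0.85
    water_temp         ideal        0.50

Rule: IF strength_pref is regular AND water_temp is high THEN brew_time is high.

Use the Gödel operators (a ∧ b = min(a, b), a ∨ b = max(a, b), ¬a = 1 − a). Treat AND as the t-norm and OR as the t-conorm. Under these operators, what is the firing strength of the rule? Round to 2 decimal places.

firing strength: regular=0.46, high=0.85; AND[min(a, b)] → w = 0.46

0.46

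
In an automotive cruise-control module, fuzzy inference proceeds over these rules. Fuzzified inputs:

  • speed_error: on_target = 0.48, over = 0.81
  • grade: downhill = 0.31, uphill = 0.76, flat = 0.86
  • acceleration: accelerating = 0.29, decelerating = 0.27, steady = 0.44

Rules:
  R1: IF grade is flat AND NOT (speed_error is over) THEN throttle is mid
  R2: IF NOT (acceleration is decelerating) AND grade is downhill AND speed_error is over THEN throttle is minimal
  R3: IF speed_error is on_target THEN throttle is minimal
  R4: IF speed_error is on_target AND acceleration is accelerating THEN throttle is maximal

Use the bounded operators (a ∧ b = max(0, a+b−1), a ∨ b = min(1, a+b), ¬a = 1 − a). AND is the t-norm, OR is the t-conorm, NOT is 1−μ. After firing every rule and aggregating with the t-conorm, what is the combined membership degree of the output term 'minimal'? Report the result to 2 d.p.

R1: flat=0.86, ¬over=1−0.81=0.19; AND[max(0, a+b−1)] → w = 0.05
R2: ¬decelerating=1−0.27=0.73, downhill=0.31, over=0.81; AND[max(0, a+b−1)] → w = 0.00
R3: on_target=0.48 → w = 0.48
R4: on_target=0.48, accelerating=0.29; AND[max(0, a+b−1)] → w = 0.00
Rules with consequent 'minimal': {R2, R3} → strengths 0.00, 0.48
Aggregate via t-conorm [min(1, a+b)]: 0.48

0.48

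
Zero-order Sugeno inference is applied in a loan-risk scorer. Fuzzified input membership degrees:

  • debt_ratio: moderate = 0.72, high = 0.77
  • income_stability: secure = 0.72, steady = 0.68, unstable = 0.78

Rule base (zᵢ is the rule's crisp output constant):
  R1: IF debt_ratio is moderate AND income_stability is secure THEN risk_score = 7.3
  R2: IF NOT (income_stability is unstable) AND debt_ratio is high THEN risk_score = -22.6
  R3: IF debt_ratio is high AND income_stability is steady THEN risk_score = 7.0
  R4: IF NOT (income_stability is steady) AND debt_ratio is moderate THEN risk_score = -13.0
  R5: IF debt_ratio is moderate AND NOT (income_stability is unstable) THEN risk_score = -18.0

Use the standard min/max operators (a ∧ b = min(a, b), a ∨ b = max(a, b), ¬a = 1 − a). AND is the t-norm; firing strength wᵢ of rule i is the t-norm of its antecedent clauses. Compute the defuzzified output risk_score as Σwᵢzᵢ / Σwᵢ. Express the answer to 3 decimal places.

-1.424

R1 (z=7.3): moderate=0.72, secure=0.72; AND[min(a, b)] → w = 0.72
R2 (z=-22.6): ¬unstable=1−0.78=0.22, high=0.77; AND[min(a, b)] → w = 0.22
R3 (z=7.0): high=0.77, steady=0.68; AND[min(a, b)] → w = 0.68
R4 (z=-13.0): ¬steady=1−0.68=0.32, moderate=0.72; AND[min(a, b)] → w = 0.32
R5 (z=-18.0): moderate=0.72, ¬unstable=1−0.78=0.22; AND[min(a, b)] → w = 0.22
Weighted average = (0.72·7.3 + 0.22·-22.6 + 0.68·7.0 + 0.32·-13.0 + 0.22·-18.0) / (0.72 + 0.22 + 0.68 + 0.32 + 0.22)
  = -3.0760 / 2.1600 = -1.424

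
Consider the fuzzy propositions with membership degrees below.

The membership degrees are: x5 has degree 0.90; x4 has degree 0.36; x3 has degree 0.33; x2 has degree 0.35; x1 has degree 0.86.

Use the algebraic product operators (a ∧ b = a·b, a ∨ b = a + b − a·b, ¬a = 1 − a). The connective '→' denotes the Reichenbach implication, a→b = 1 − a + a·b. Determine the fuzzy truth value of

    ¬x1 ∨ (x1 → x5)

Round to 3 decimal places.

¬x1 = 1 − 0.8600 = 0.1400
x1 → x5  [Reichenbach: 1 − a + a·b] with a=0.8600, b=0.9000 → 0.9140
¬x1 ∨ (x1 → x5) = a + b − a·b on (0.1400, 0.9140) = 0.9260

0.926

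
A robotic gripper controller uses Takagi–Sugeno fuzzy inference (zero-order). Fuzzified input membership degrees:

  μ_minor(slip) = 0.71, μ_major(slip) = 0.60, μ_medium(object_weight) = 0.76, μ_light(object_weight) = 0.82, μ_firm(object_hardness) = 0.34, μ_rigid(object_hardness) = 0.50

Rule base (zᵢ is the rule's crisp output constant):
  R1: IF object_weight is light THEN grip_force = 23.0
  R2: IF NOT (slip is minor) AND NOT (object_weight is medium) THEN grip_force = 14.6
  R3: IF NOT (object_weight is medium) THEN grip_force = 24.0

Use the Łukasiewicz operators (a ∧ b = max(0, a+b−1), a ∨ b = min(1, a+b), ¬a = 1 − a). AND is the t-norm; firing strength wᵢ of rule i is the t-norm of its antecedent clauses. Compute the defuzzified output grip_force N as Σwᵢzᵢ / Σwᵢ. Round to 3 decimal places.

R1 (z=23.0): light=0.82 → w = 0.82
R2 (z=14.6): ¬minor=1−0.71=0.29, ¬medium=1−0.76=0.24; AND[max(0, a+b−1)] → w = 0.00
R3 (z=24.0): ¬medium=1−0.76=0.24 → w = 0.24
Weighted average = (0.82·23.0 + 0.00·14.6 + 0.24·24.0) / (0.82 + 0.00 + 0.24)
  = 24.6200 / 1.0600 = 23.226

23.226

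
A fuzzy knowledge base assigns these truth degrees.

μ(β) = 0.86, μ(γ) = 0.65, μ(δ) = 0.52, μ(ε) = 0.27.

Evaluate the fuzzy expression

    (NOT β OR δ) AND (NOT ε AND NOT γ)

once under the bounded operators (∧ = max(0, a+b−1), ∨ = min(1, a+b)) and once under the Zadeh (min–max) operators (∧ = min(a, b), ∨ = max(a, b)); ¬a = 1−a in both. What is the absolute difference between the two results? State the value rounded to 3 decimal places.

0.350

Under bounded:
  NOT β = 1 − 0.86 = 0.14
  NOT β OR δ = min(1, a+b) on (0.14, 0.52) = 0.66
  NOT ε = 1 − 0.27 = 0.73
  NOT γ = 1 − 0.65 = 0.35
  NOT ε AND NOT γ = max(0, a+b−1) on (0.73, 0.35) = 0.08
  (NOT β OR δ) AND (NOT ε AND NOT γ) = max(0, a+b−1) on (0.66, 0.08) = 0.00
  → value = 0.0000
Under Zadeh (min–max):
  NOT β = 1 − 0.86 = 0.14
  NOT β OR δ = max(a, b) on (0.14, 0.52) = 0.52
  NOT ε = 1 − 0.27 = 0.73
  NOT γ = 1 − 0.65 = 0.35
  NOT ε AND NOT γ = min(a, b) on (0.73, 0.35) = 0.35
  (NOT β OR δ) AND (NOT ε AND NOT γ) = min(a, b) on (0.52, 0.35) = 0.35
  → value = 0.3500
|0.0000 − 0.3500| = 0.350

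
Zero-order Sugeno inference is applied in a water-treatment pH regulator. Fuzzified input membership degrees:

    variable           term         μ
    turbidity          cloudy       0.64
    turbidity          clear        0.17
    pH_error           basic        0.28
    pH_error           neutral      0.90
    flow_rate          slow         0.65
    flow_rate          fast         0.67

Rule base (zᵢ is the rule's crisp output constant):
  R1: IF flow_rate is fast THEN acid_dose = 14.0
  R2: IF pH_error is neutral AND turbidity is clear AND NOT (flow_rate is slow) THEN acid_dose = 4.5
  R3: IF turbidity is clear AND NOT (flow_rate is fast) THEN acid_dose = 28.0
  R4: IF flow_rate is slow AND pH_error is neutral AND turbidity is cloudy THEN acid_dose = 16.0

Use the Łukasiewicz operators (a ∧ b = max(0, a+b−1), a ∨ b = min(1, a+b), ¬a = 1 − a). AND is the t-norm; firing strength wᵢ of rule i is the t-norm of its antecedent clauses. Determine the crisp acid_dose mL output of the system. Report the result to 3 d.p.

R1 (z=14.0): fast=0.67 → w = 0.67
R2 (z=4.5): neutral=0.90, clear=0.17, ¬slow=1−0.65=0.35; AND[max(0, a+b−1)] → w = 0.00
R3 (z=28.0): clear=0.17, ¬fast=1−0.67=0.33; AND[max(0, a+b−1)] → w = 0.00
R4 (z=16.0): slow=0.65, neutral=0.90, cloudy=0.64; AND[max(0, a+b−1)] → w = 0.19
Weighted average = (0.67·14.0 + 0.00·4.5 + 0.00·28.0 + 0.19·16.0) / (0.67 + 0.00 + 0.00 + 0.19)
  = 12.4200 / 0.8600 = 14.442

14.442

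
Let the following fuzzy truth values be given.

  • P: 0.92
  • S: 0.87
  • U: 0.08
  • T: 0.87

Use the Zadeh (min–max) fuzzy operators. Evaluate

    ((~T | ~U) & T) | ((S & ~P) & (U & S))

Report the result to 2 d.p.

~T = 1 − 0.87 = 0.13
~U = 1 − 0.08 = 0.92
~T | ~U = max(a, b) on (0.13, 0.92) = 0.92
(~T | ~U) & T = min(a, b) on (0.92, 0.87) = 0.87
~P = 1 − 0.92 = 0.08
S & ~P = min(a, b) on (0.87, 0.08) = 0.08
U & S = min(a, b) on (0.08, 0.87) = 0.08
(S & ~P) & (U & S) = min(a, b) on (0.08, 0.08) = 0.08
((~T | ~U) & T) | ((S & ~P) & (U & S)) = max(a, b) on (0.87, 0.08) = 0.87

0.87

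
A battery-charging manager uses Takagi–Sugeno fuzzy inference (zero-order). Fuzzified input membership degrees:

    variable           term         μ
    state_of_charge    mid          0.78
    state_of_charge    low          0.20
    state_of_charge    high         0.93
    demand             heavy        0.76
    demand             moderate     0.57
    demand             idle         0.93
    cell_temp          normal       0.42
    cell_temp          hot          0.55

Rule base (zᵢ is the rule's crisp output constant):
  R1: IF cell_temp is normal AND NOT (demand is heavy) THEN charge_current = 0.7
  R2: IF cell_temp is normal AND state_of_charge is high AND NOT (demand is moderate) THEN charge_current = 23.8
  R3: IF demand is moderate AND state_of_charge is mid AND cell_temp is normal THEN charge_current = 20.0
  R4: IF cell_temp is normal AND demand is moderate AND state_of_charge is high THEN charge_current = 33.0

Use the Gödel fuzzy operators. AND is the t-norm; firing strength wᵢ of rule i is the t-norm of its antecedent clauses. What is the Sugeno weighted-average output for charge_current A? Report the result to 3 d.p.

21.616

R1 (z=0.7): normal=0.42, ¬heavy=1−0.76=0.24; AND[min(a, b)] → w = 0.24
R2 (z=23.8): normal=0.42, high=0.93, ¬moderate=1−0.57=0.43; AND[min(a, b)] → w = 0.42
R3 (z=20.0): moderate=0.57, mid=0.78, normal=0.42; AND[min(a, b)] → w = 0.42
R4 (z=33.0): normal=0.42, moderate=0.57, high=0.93; AND[min(a, b)] → w = 0.42
Weighted average = (0.24·0.7 + 0.42·23.8 + 0.42·20.0 + 0.42·33.0) / (0.24 + 0.42 + 0.42 + 0.42)
  = 32.4240 / 1.5000 = 21.616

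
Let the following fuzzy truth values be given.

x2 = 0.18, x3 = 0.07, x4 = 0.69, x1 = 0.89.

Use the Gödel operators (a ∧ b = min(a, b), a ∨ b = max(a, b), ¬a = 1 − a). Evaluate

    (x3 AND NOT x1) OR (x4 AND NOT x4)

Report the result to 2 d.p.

NOT x1 = 1 − 0.89 = 0.11
x3 AND NOT x1 = min(a, b) on (0.07, 0.11) = 0.07
NOT x4 = 1 − 0.69 = 0.31
x4 AND NOT x4 = min(a, b) on (0.69, 0.31) = 0.31
(x3 AND NOT x1) OR (x4 AND NOT x4) = max(a, b) on (0.07, 0.31) = 0.31

0.31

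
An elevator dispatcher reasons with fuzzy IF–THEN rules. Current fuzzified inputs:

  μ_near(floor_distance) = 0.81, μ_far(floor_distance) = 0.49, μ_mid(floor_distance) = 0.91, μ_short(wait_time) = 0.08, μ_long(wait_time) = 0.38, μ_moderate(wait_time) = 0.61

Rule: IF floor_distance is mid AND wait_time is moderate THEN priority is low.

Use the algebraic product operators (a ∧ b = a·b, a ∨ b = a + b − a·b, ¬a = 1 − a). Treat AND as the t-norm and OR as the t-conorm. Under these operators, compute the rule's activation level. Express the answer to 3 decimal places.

firing strength: mid=0.91, moderate=0.61; AND[a·b] → w = 0.5551

0.555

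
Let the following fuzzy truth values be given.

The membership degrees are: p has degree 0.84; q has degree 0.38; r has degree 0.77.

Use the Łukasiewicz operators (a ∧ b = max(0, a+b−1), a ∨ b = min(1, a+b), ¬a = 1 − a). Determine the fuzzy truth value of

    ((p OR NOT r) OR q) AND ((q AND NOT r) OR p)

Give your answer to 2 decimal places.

0.84

NOT r = 1 − 0.77 = 0.23
p OR NOT r = min(1, a+b) on (0.84, 0.23) = 1.00
(p OR NOT r) OR q = min(1, a+b) on (1.00, 0.38) = 1.00
NOT r = 1 − 0.77 = 0.23
q AND NOT r = max(0, a+b−1) on (0.38, 0.23) = 0.00
(q AND NOT r) OR p = min(1, a+b) on (0.00, 0.84) = 0.84
((p OR NOT r) OR q) AND ((q AND NOT r) OR p) = max(0, a+b−1) on (1.00, 0.84) = 0.84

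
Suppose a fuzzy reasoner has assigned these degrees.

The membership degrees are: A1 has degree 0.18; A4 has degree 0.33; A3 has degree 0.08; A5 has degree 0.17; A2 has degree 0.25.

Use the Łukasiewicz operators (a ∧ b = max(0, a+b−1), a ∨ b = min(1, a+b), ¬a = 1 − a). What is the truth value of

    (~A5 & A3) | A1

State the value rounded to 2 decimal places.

0.18

~A5 = 1 − 0.17 = 0.83
~A5 & A3 = max(0, a+b−1) on (0.83, 0.08) = 0.00
(~A5 & A3) | A1 = min(1, a+b) on (0.00, 0.18) = 0.18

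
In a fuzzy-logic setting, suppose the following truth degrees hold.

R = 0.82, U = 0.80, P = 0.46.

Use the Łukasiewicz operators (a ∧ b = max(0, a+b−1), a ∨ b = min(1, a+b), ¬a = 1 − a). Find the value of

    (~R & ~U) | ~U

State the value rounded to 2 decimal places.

0.20

~R = 1 − 0.82 = 0.18
~U = 1 − 0.80 = 0.20
~R & ~U = max(0, a+b−1) on (0.18, 0.20) = 0.00
~U = 1 − 0.80 = 0.20
(~R & ~U) | ~U = min(1, a+b) on (0.00, 0.20) = 0.20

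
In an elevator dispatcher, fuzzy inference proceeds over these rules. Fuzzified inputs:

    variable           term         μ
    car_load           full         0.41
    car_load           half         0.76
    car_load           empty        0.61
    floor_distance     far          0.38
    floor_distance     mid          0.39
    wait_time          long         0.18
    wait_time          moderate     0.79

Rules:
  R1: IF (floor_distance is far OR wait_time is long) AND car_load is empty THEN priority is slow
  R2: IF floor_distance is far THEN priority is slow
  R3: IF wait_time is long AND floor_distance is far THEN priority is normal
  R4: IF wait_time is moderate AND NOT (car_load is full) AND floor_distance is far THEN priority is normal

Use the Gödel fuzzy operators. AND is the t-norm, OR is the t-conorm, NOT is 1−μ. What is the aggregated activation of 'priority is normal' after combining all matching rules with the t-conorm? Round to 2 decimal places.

R1: (far=0.38 OR long=0.18) = 0.38; AND[min(a, b)] with empty=0.61 → w = 0.38
R2: far=0.38 → w = 0.38
R3: long=0.18, far=0.38; AND[min(a, b)] → w = 0.18
R4: moderate=0.79, ¬full=1−0.41=0.59, far=0.38; AND[min(a, b)] → w = 0.38
Rules with consequent 'normal': {R3, R4} → strengths 0.18, 0.38
Aggregate via t-conorm [max(a, b)]: 0.38

0.38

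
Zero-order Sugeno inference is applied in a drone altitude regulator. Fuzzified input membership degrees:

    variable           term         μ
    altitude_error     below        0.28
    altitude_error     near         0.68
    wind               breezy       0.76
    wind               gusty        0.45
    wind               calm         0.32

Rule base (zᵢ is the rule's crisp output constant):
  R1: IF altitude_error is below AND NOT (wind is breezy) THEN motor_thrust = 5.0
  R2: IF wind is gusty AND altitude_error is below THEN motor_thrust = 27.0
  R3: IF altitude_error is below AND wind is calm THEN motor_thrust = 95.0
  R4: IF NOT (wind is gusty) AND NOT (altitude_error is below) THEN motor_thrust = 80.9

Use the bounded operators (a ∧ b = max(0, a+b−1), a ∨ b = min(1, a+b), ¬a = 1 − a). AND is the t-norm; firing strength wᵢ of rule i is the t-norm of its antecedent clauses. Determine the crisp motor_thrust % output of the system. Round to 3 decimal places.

80.900

R1 (z=5.0): below=0.28, ¬breezy=1−0.76=0.24; AND[max(0, a+b−1)] → w = 0.00
R2 (z=27.0): gusty=0.45, below=0.28; AND[max(0, a+b−1)] → w = 0.00
R3 (z=95.0): below=0.28, calm=0.32; AND[max(0, a+b−1)] → w = 0.00
R4 (z=80.9): ¬gusty=1−0.45=0.55, ¬below=1−0.28=0.72; AND[max(0, a+b−1)] → w = 0.27
Weighted average = (0.00·5.0 + 0.00·27.0 + 0.00·95.0 + 0.27·80.9) / (0.00 + 0.00 + 0.00 + 0.27)
  = 21.8430 / 0.2700 = 80.900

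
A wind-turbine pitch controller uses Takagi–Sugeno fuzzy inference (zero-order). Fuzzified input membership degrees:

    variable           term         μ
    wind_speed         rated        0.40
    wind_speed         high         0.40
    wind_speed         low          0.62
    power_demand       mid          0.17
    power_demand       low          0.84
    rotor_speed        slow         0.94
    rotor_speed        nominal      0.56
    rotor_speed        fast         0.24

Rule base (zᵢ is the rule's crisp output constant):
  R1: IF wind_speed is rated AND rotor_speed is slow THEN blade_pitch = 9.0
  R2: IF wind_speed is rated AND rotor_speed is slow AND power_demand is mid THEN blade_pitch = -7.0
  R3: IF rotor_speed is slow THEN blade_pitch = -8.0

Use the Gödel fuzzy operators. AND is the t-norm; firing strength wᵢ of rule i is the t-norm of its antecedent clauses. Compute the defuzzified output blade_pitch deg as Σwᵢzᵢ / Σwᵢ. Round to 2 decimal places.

R1 (z=9.0): rated=0.40, slow=0.94; AND[min(a, b)] → w = 0.40
R2 (z=-7.0): rated=0.40, slow=0.94, mid=0.17; AND[min(a, b)] → w = 0.17
R3 (z=-8.0): slow=0.94 → w = 0.94
Weighted average = (0.40·9.0 + 0.17·-7.0 + 0.94·-8.0) / (0.40 + 0.17 + 0.94)
  = -5.1100 / 1.5100 = -3.38

-3.38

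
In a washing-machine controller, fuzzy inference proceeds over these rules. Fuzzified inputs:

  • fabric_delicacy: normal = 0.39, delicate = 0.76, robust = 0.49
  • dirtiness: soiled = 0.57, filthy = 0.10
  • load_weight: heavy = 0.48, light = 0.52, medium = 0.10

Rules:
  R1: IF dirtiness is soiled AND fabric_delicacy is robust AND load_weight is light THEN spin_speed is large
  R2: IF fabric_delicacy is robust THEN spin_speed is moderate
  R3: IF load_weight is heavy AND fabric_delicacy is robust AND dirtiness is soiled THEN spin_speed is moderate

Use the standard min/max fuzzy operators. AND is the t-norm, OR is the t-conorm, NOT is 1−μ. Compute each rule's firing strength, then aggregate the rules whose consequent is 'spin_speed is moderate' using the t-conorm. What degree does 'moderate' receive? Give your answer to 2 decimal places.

0.49

R1: soiled=0.57, robust=0.49, light=0.52; AND[min(a, b)] → w = 0.49
R2: robust=0.49 → w = 0.49
R3: heavy=0.48, robust=0.49, soiled=0.57; AND[min(a, b)] → w = 0.48
Rules with consequent 'moderate': {R2, R3} → strengths 0.49, 0.48
Aggregate via t-conorm [max(a, b)]: 0.49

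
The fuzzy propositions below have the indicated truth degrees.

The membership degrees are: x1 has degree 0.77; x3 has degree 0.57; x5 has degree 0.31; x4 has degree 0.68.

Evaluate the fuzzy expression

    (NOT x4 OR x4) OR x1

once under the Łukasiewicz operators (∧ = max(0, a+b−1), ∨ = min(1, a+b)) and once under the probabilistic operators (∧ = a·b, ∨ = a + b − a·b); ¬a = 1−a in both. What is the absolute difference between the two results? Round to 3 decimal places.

0.050

Under Łukasiewicz:
  NOT x4 = 1 − 0.68 = 0.32
  NOT x4 OR x4 = min(1, a+b) on (0.32, 0.68) = 1.00
  (NOT x4 OR x4) OR x1 = min(1, a+b) on (1.00, 0.77) = 1.00
  → value = 1.0000
Under probabilistic:
  NOT x4 = 1 − 0.6800 = 0.3200
  NOT x4 OR x4 = a + b − a·b on (0.3200, 0.6800) = 0.7824
  (NOT x4 OR x4) OR x1 = a + b − a·b on (0.7824, 0.7700) = 0.9500
  → value = 0.9500
|1.0000 − 0.9500| = 0.050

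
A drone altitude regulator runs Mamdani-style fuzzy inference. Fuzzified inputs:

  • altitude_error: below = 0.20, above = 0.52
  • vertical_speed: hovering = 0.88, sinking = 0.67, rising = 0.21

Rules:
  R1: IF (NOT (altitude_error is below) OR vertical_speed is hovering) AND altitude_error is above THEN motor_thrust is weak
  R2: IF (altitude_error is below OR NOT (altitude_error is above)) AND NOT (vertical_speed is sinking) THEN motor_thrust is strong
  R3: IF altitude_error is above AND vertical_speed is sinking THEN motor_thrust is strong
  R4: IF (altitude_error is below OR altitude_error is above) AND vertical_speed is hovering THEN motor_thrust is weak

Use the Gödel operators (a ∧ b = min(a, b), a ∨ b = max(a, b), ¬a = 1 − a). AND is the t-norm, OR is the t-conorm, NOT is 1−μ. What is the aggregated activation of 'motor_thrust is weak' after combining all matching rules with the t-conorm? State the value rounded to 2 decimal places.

0.52

R1: (¬below=1−0.20=0.80 OR hovering=0.88) = 0.88; AND[min(a, b)] with above=0.52 → w = 0.52
R2: (below=0.20 OR ¬above=1−0.52=0.48) = 0.48; AND[min(a, b)] with ¬sinking=1−0.67=0.33 → w = 0.33
R3: above=0.52, sinking=0.67; AND[min(a, b)] → w = 0.52
R4: (below=0.20 OR above=0.52) = 0.52; AND[min(a, b)] with hovering=0.88 → w = 0.52
Rules with consequent 'weak': {R1, R4} → strengths 0.52, 0.52
Aggregate via t-conorm [max(a, b)]: 0.52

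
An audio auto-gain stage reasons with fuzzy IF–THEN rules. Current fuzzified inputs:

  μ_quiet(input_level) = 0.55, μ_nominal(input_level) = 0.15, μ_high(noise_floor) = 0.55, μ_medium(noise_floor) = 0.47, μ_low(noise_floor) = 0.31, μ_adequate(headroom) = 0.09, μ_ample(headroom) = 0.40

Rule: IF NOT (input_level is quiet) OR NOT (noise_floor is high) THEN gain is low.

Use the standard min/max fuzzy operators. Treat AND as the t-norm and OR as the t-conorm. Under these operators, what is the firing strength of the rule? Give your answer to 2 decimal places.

0.45

firing strength: ¬quiet=1−0.55=0.45, ¬high=1−0.55=0.45; OR[max(a, b)] → w = 0.45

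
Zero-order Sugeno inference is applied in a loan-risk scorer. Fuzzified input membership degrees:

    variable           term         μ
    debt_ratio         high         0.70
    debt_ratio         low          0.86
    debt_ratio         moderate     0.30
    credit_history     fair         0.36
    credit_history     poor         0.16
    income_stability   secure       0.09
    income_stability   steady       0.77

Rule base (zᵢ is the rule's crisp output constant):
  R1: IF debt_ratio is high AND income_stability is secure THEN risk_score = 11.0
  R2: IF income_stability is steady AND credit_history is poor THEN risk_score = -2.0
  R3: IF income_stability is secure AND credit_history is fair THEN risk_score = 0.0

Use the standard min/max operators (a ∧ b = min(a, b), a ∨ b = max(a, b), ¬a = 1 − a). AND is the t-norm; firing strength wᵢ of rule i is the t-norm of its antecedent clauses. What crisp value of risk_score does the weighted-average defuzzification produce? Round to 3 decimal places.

1.971

R1 (z=11.0): high=0.70, secure=0.09; AND[min(a, b)] → w = 0.09
R2 (z=-2.0): steady=0.77, poor=0.16; AND[min(a, b)] → w = 0.16
R3 (z=0.0): secure=0.09, fair=0.36; AND[min(a, b)] → w = 0.09
Weighted average = (0.09·11.0 + 0.16·-2.0 + 0.09·0.0) / (0.09 + 0.16 + 0.09)
  = 0.6700 / 0.3400 = 1.971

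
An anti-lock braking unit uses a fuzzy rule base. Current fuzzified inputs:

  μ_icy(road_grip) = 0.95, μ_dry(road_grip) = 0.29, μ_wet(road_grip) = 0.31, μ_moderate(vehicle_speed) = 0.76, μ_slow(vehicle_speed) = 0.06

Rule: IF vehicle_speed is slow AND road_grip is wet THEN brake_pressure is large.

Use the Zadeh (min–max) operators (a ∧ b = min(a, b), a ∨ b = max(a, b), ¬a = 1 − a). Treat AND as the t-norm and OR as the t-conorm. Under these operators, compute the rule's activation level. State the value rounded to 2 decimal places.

firing strength: slow=0.06, wet=0.31; AND[min(a, b)] → w = 0.06

0.06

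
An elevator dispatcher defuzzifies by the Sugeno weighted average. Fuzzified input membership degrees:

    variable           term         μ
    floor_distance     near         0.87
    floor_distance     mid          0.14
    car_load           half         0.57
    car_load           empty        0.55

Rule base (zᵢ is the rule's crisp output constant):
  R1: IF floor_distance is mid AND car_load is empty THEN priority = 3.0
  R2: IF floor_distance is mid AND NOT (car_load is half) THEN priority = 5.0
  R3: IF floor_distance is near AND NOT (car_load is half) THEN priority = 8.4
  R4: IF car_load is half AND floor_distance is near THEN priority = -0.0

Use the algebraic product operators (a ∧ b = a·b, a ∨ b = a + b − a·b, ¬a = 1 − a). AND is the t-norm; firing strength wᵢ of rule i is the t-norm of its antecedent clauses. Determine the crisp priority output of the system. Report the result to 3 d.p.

3.648

R1 (z=3.0): mid=0.14, empty=0.55; AND[a·b] → w = 0.0770
R2 (z=5.0): mid=0.14, ¬half=1−0.57=0.43; AND[a·b] → w = 0.0602
R3 (z=8.4): near=0.87, ¬half=1−0.57=0.43; AND[a·b] → w = 0.3741
R4 (z=-0.0): half=0.57, near=0.87; AND[a·b] → w = 0.4959
Weighted average = (0.0770·3.0 + 0.0602·5.0 + 0.3741·8.4 + 0.4959·-0.0) / (0.0770 + 0.0602 + 0.3741 + 0.4959)
  = 3.6744 / 1.0072 = 3.648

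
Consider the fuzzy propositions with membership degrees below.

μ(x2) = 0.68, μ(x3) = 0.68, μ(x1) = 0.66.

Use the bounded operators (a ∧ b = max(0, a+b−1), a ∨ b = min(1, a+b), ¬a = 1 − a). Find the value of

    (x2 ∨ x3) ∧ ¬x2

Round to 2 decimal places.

x2 ∨ x3 = min(1, a+b) on (0.68, 0.68) = 1.00
¬x2 = 1 − 0.68 = 0.32
(x2 ∨ x3) ∧ ¬x2 = max(0, a+b−1) on (1.00, 0.32) = 0.32

0.32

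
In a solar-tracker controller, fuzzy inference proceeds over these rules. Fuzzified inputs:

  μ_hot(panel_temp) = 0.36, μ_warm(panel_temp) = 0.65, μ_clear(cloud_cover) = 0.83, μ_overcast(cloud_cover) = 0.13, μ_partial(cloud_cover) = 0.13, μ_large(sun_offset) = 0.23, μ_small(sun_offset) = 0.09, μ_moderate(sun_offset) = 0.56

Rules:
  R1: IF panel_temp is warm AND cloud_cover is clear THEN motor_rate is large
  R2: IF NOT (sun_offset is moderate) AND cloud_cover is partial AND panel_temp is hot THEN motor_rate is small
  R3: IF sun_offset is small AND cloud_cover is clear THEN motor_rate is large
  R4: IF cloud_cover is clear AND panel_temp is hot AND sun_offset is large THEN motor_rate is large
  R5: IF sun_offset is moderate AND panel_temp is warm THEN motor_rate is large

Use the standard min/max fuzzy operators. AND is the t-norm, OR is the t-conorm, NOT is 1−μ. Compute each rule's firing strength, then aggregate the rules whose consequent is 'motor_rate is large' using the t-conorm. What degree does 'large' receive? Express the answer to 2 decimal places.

0.65

R1: warm=0.65, clear=0.83; AND[min(a, b)] → w = 0.65
R2: ¬moderate=1−0.56=0.44, partial=0.13, hot=0.36; AND[min(a, b)] → w = 0.13
R3: small=0.09, clear=0.83; AND[min(a, b)] → w = 0.09
R4: clear=0.83, hot=0.36, large=0.23; AND[min(a, b)] → w = 0.23
R5: moderate=0.56, warm=0.65; AND[min(a, b)] → w = 0.56
Rules with consequent 'large': {R1, R3, R4, R5} → strengths 0.65, 0.09, 0.23, 0.56
Aggregate via t-conorm [max(a, b)]: 0.65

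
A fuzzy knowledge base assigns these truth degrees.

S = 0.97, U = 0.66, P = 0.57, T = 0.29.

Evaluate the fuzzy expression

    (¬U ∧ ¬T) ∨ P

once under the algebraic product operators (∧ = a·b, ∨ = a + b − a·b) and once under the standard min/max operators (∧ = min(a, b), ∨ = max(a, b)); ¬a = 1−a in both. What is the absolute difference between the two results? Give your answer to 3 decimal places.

0.104

Under algebraic product:
  ¬U = 1 − 0.6600 = 0.3400
  ¬T = 1 − 0.2900 = 0.7100
  ¬U ∧ ¬T = a·b on (0.3400, 0.7100) = 0.2414
  (¬U ∧ ¬T) ∨ P = a + b − a·b on (0.2414, 0.5700) = 0.6738
  → value = 0.6738
Under standard min/max:
  ¬U = 1 − 0.66 = 0.34
  ¬T = 1 − 0.29 = 0.71
  ¬U ∧ ¬T = min(a, b) on (0.34, 0.71) = 0.34
  (¬U ∧ ¬T) ∨ P = max(a, b) on (0.34, 0.57) = 0.57
  → value = 0.5700
|0.6738 − 0.5700| = 0.104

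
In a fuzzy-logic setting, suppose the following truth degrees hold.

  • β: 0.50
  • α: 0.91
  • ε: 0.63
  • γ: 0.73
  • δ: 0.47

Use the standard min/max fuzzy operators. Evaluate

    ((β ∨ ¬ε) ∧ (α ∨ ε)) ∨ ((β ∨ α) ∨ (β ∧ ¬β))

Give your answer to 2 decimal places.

¬ε = 1 − 0.63 = 0.37
β ∨ ¬ε = max(a, b) on (0.50, 0.37) = 0.50
α ∨ ε = max(a, b) on (0.91, 0.63) = 0.91
(β ∨ ¬ε) ∧ (α ∨ ε) = min(a, b) on (0.50, 0.91) = 0.50
β ∨ α = max(a, b) on (0.50, 0.91) = 0.91
¬β = 1 − 0.50 = 0.50
β ∧ ¬β = min(a, b) on (0.50, 0.50) = 0.50
(β ∨ α) ∨ (β ∧ ¬β) = max(a, b) on (0.91, 0.50) = 0.91
((β ∨ ¬ε) ∧ (α ∨ ε)) ∨ ((β ∨ α) ∨ (β ∧ ¬β)) = max(a, b) on (0.50, 0.91) = 0.91

0.91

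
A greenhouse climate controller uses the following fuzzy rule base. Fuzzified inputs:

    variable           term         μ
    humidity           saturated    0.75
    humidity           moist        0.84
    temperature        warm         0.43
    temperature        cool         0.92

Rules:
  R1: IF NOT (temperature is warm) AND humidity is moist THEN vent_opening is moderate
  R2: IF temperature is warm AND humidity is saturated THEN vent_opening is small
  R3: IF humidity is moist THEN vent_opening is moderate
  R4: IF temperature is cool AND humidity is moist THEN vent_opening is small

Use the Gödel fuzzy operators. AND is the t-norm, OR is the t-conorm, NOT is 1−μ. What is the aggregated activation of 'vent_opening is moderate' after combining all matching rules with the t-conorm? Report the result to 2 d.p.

0.84

R1: ¬warm=1−0.43=0.57, moist=0.84; AND[min(a, b)] → w = 0.57
R2: warm=0.43, saturated=0.75; AND[min(a, b)] → w = 0.43
R3: moist=0.84 → w = 0.84
R4: cool=0.92, moist=0.84; AND[min(a, b)] → w = 0.84
Rules with consequent 'moderate': {R1, R3} → strengths 0.57, 0.84
Aggregate via t-conorm [max(a, b)]: 0.84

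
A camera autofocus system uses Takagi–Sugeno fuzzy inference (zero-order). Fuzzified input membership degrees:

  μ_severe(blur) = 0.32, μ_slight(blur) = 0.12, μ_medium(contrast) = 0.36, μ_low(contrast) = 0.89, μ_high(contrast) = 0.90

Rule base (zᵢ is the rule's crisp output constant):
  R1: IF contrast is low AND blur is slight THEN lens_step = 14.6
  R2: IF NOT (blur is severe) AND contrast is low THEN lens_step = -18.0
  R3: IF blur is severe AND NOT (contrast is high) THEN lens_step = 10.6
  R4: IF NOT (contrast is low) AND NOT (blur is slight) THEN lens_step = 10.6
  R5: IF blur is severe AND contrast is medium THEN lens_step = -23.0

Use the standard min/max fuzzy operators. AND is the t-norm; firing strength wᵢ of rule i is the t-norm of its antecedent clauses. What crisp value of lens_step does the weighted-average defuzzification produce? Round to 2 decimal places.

R1 (z=14.6): low=0.89, slight=0.12; AND[min(a, b)] → w = 0.12
R2 (z=-18.0): ¬severe=1−0.32=0.68, low=0.89; AND[min(a, b)] → w = 0.68
R3 (z=10.6): severe=0.32, ¬high=1−0.90=0.10; AND[min(a, b)] → w = 0.10
R4 (z=10.6): ¬low=1−0.89=0.11, ¬slight=1−0.12=0.88; AND[min(a, b)] → w = 0.11
R5 (z=-23.0): severe=0.32, medium=0.36; AND[min(a, b)] → w = 0.32
Weighted average = (0.12·14.6 + 0.68·-18.0 + 0.10·10.6 + 0.11·10.6 + 0.32·-23.0) / (0.12 + 0.68 + 0.10 + 0.11 + 0.32)
  = -15.6220 / 1.3300 = -11.75

-11.75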